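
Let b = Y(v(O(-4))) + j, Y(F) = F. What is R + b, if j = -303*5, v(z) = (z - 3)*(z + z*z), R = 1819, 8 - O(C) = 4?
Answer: 324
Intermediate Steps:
O(C) = 4 (O(C) = 8 - 1*4 = 8 - 4 = 4)
v(z) = (-3 + z)*(z + z²)
j = -1515
b = -1495 (b = 4*(-3 + 4² - 2*4) - 1515 = 4*(-3 + 16 - 8) - 1515 = 4*5 - 1515 = 20 - 1515 = -1495)
R + b = 1819 - 1495 = 324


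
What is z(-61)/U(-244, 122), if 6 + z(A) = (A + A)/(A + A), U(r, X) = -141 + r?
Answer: 1/77 ≈ 0.012987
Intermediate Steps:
z(A) = -5 (z(A) = -6 + (A + A)/(A + A) = -6 + (2*A)/((2*A)) = -6 + (2*A)*(1/(2*A)) = -6 + 1 = -5)
z(-61)/U(-244, 122) = -5/(-141 - 244) = -5/(-385) = -5*(-1/385) = 1/77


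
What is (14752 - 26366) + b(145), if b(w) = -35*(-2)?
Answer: -11544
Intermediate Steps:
b(w) = 70
(14752 - 26366) + b(145) = (14752 - 26366) + 70 = -11614 + 70 = -11544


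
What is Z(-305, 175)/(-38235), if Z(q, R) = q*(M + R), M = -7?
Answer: 3416/2549 ≈ 1.3401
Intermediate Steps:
Z(q, R) = q*(-7 + R)
Z(-305, 175)/(-38235) = -305*(-7 + 175)/(-38235) = -305*168*(-1/38235) = -51240*(-1/38235) = 3416/2549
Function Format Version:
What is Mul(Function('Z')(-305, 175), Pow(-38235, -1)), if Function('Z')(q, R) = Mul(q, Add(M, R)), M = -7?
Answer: Rational(3416, 2549) ≈ 1.3401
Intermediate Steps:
Function('Z')(q, R) = Mul(q, Add(-7, R))
Mul(Function('Z')(-305, 175), Pow(-38235, -1)) = Mul(Mul(-305, Add(-7, 175)), Pow(-38235, -1)) = Mul(Mul(-305, 168), Rational(-1, 38235)) = Mul(-51240, Rational(-1, 38235)) = Rational(3416, 2549)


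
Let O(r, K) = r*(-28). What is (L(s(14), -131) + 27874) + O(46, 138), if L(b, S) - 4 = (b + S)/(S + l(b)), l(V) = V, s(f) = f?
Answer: 26591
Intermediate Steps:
O(r, K) = -28*r
L(b, S) = 5 (L(b, S) = 4 + (b + S)/(S + b) = 4 + (S + b)/(S + b) = 4 + 1 = 5)
(L(s(14), -131) + 27874) + O(46, 138) = (5 + 27874) - 28*46 = 27879 - 1288 = 26591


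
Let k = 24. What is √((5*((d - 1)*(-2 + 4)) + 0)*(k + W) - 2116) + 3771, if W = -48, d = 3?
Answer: 3771 + 2*I*√649 ≈ 3771.0 + 50.951*I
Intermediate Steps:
√((5*((d - 1)*(-2 + 4)) + 0)*(k + W) - 2116) + 3771 = √((5*((3 - 1)*(-2 + 4)) + 0)*(24 - 48) - 2116) + 3771 = √((5*(2*2) + 0)*(-24) - 2116) + 3771 = √((5*4 + 0)*(-24) - 2116) + 3771 = √((20 + 0)*(-24) - 2116) + 3771 = √(20*(-24) - 2116) + 3771 = √(-480 - 2116) + 3771 = √(-2596) + 3771 = 2*I*√649 + 3771 = 3771 + 2*I*√649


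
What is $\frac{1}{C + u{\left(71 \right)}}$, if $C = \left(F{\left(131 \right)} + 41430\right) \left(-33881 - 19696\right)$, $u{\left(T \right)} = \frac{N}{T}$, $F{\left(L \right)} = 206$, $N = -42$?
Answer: $- \frac{71}{158381970054} \approx -4.4828 \cdot 10^{-10}$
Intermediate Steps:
$u{\left(T \right)} = - \frac{42}{T}$
$C = -2230731972$ ($C = \left(206 + 41430\right) \left(-33881 - 19696\right) = 41636 \left(-53577\right) = -2230731972$)
$\frac{1}{C + u{\left(71 \right)}} = \frac{1}{-2230731972 - \frac{42}{71}} = \frac{1}{- \frac{158381970054}{71}} = - \frac{71}{158381970054}$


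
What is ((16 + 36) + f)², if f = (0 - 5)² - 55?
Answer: 484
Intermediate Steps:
f = -30 (f = (-5)² - 55 = 25 - 55 = -30)
((16 + 36) + f)² = ((16 + 36) - 30)² = (52 - 30)² = 22² = 484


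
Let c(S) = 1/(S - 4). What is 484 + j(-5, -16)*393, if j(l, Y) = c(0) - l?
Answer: 9403/4 ≈ 2350.8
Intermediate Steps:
c(S) = 1/(-4 + S)
j(l, Y) = -¼ - l (j(l, Y) = 1/(-4 + 0) - l = 1/(-4) - l = -¼ - l)
484 + j(-5, -16)*393 = 484 + (-¼ - 1*(-5))*393 = 484 + (-¼ + 5)*393 = 484 + (19/4)*393 = 484 + 7467/4 = 9403/4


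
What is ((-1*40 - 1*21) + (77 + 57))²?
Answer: 5329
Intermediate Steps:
((-1*40 - 1*21) + (77 + 57))² = ((-40 - 21) + 134)² = (-61 + 134)² = 73² = 5329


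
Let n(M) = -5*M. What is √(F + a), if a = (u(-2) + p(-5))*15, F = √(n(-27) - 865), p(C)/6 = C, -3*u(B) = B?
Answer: √(-440 + I*√730) ≈ 0.64373 + 20.986*I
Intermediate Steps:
u(B) = -B/3
p(C) = 6*C
F = I*√730 (F = √(-5*(-27) - 865) = √(135 - 865) = √(-730) = I*√730 ≈ 27.019*I)
a = -440 (a = (-⅓*(-2) + 6*(-5))*15 = (⅔ - 30)*15 = -88/3*15 = -440)
√(F + a) = √(I*√730 - 440) = √(-440 + I*√730)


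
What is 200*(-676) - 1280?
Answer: -136480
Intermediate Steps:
200*(-676) - 1280 = -135200 - 1280 = -136480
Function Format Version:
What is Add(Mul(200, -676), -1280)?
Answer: -136480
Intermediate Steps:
Add(Mul(200, -676), -1280) = Add(-135200, -1280) = -136480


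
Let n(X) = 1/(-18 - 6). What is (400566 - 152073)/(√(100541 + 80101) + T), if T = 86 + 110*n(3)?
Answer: -2913331932/25057919 + 35782992*√180642/25057919 ≈ 490.67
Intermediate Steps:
n(X) = -1/24 (n(X) = 1/(-24) = -1/24)
T = 977/12 (T = 86 + 110*(-1/24) = 86 - 55/12 = 977/12 ≈ 81.417)
(400566 - 152073)/(√(100541 + 80101) + T) = (400566 - 152073)/(√(100541 + 80101) + 977/12) = 248493/(√180642 + 977/12) = 248493/(977/12 + √180642)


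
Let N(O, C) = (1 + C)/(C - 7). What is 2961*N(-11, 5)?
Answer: -8883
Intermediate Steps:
N(O, C) = (1 + C)/(-7 + C)
2961*N(-11, 5) = 2961*((1 + 5)/(-7 + 5)) = 2961*(6/(-2)) = 2961*(-½*6) = 2961*(-3) = -8883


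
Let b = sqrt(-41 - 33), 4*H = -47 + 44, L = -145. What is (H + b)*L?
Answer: 435/4 - 145*I*sqrt(74) ≈ 108.75 - 1247.3*I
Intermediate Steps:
H = -3/4 (H = (-47 + 44)/4 = (1/4)*(-3) = -3/4 ≈ -0.75000)
b = I*sqrt(74) (b = sqrt(-74) = I*sqrt(74) ≈ 8.6023*I)
(H + b)*L = (-3/4 + I*sqrt(74))*(-145) = 435/4 - 145*I*sqrt(74)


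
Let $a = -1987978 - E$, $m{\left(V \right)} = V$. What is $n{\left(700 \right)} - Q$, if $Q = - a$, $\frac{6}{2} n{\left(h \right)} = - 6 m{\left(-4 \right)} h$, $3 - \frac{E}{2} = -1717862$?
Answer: $-5418108$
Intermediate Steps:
$E = 3435730$ ($E = 6 - -3435724 = 6 + 3435724 = 3435730$)
$a = -5423708$ ($a = -1987978 - 3435730 = -5423708$)
$n{\left(h \right)} = 8 h$ ($n{\left(h \right)} = \frac{\left(-6\right) \left(-4\right) h}{3} = \frac{24 h}{3} = 8 h$)
$Q = 5423708$ ($Q = \left(-1\right) \left(-5423708\right) = 5423708$)
$n{\left(700 \right)} - Q = 8 \cdot 700 - 5423708 = 5600 - 5423708 = -5418108$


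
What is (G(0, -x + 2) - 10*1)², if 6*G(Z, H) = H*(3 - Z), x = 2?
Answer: 100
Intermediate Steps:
G(Z, H) = H*(3 - Z)/6 (G(Z, H) = (H*(3 - Z))/6 = H*(3 - Z)/6)
(G(0, -x + 2) - 10*1)² = ((-1*2 + 2)*(3 - 1*0)/6 - 10*1)² = ((-2 + 2)*(3 + 0)/6 - 10)² = ((⅙)*0*3 - 10)² = (0 - 10)² = (-10)² = 100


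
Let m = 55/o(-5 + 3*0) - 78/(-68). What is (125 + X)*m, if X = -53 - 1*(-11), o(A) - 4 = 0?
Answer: 84079/68 ≈ 1236.5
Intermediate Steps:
o(A) = 4 (o(A) = 4 + 0 = 4)
X = -42 (X = -53 + 11 = -42)
m = 1013/68 (m = 55/4 - 78/(-68) = 55*(1/4) - 78*(-1/68) = 55/4 + 39/34 = 1013/68 ≈ 14.897)
(125 + X)*m = (125 - 42)*(1013/68) = 83*(1013/68) = 84079/68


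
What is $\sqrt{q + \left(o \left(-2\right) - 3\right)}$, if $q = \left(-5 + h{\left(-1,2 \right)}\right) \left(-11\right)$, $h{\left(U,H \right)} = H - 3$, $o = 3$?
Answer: $\sqrt{57} \approx 7.5498$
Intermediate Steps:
$h{\left(U,H \right)} = -3 + H$
$q = 66$ ($q = \left(-5 + \left(-3 + 2\right)\right) \left(-11\right) = \left(-5 - 1\right) \left(-11\right) = \left(-6\right) \left(-11\right) = 66$)
$\sqrt{q + \left(o \left(-2\right) - 3\right)} = \sqrt{66 + \left(3 \left(-2\right) - 3\right)} = \sqrt{66 - 9} = \sqrt{57}$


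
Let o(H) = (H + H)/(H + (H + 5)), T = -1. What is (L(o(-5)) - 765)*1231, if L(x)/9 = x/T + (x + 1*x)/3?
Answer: -949101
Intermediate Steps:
o(H) = 2*H/(5 + 2*H) (o(H) = (2*H)/(H + (5 + H)) = (2*H)/(5 + 2*H) = 2*H/(5 + 2*H))
L(x) = -3*x (L(x) = 9*(x/(-1) + (x + 1*x)/3) = 9*(x*(-1) + (x + x)*(1/3)) = 9*(-x + (2*x)*(1/3)) = 9*(-x + 2*x/3) = 9*(-x/3) = -3*x)
(L(o(-5)) - 765)*1231 = (-6*(-5)/(5 + 2*(-5)) - 765)*1231 = (-6*(-5)/(5 - 10) - 765)*1231 = (-6*(-5)/(-5) - 765)*1231 = (-6*(-5)*(-1)/5 - 765)*1231 = (-3*2 - 765)*1231 = (-6 - 765)*1231 = -771*1231 = -949101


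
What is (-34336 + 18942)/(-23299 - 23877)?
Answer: 7697/23588 ≈ 0.32631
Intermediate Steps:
(-34336 + 18942)/(-23299 - 23877) = -15394/(-47176) = -15394*(-1/47176) = 7697/23588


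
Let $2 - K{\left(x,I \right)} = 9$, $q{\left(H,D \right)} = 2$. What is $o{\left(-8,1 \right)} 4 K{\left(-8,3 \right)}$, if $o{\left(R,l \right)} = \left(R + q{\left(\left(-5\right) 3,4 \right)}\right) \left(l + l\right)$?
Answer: $336$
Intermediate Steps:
$K{\left(x,I \right)} = -7$ ($K{\left(x,I \right)} = 2 - 9 = -7$)
$o{\left(R,l \right)} = 2 l \left(2 + R\right)$ ($o{\left(R,l \right)} = \left(R + 2\right) \left(l + l\right) = \left(2 + R\right) 2 l = 2 l \left(2 + R\right)$)
$o{\left(-8,1 \right)} 4 K{\left(-8,3 \right)} = 2 \cdot 1 \left(2 - 8\right) 4 \left(-7\right) = 2 \cdot 1 \left(-6\right) 4 \left(-7\right) = \left(-12\right) 4 \left(-7\right) = \left(-48\right) \left(-7\right) = 336$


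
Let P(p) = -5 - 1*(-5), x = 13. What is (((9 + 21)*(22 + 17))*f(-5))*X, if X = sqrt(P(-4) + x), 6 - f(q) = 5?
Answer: 1170*sqrt(13) ≈ 4218.5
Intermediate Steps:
P(p) = 0 (P(p) = -5 + 5 = 0)
f(q) = 1 (f(q) = 6 - 1*5 = 6 - 5 = 1)
X = sqrt(13) (X = sqrt(0 + 13) = sqrt(13) ≈ 3.6056)
(((9 + 21)*(22 + 17))*f(-5))*X = (((9 + 21)*(22 + 17))*1)*sqrt(13) = ((30*39)*1)*sqrt(13) = (1170*1)*sqrt(13) = 1170*sqrt(13)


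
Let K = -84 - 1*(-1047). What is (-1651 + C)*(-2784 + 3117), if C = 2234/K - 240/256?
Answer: -940440433/1712 ≈ -5.4932e+5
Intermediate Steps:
K = 963 (K = -84 + 1047 = 963)
C = 21299/15408 (C = 2234/963 - 240/256 = 2234*(1/963) - 240*1/256 = 2234/963 - 15/16 = 21299/15408 ≈ 1.3823)
(-1651 + C)*(-2784 + 3117) = (-1651 + 21299/15408)*(-2784 + 3117) = -25417309/15408*333 = -940440433/1712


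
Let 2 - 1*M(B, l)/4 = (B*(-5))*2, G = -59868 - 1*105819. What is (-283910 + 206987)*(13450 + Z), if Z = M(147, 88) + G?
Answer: 11257604127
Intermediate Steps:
G = -165687 (G = -59868 - 105819 = -165687)
M(B, l) = 8 + 40*B (M(B, l) = 8 - 4*B*(-5)*2 = 8 - 4*(-5*B)*2 = 8 - (-40)*B = 8 + 40*B)
Z = -159799 (Z = (8 + 40*147) - 165687 = (8 + 5880) - 165687 = 5888 - 165687 = -159799)
(-283910 + 206987)*(13450 + Z) = (-283910 + 206987)*(13450 - 159799) = -76923*(-146349) = 11257604127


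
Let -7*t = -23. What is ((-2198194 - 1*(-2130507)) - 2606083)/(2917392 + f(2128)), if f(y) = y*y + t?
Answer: -3743278/10424091 ≈ -0.35910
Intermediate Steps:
t = 23/7 (t = -⅐*(-23) = 23/7 ≈ 3.2857)
f(y) = 23/7 + y² (f(y) = y*y + 23/7 = y² + 23/7 = 23/7 + y²)
((-2198194 - 1*(-2130507)) - 2606083)/(2917392 + f(2128)) = ((-2198194 - 1*(-2130507)) - 2606083)/(2917392 + (23/7 + 2128²)) = ((-2198194 + 2130507) - 2606083)/(2917392 + (23/7 + 4528384)) = (-67687 - 2606083)/(2917392 + 31698711/7) = -2673770/52120455/7 = -2673770*7/52120455 = -3743278/10424091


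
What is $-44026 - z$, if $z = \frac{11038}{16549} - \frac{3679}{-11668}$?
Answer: $- \frac{8501334320187}{193093732} \approx -44027.0$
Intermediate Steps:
$z = \frac{189675155}{193093732}$ ($z = 11038 \cdot \frac{1}{16549} - - \frac{3679}{11668} = \frac{11038}{16549} + \frac{3679}{11668} = \frac{189675155}{193093732} \approx 0.9823$)
$-44026 - z = -44026 - \frac{189675155}{193093732} = - \frac{8501334320187}{193093732}$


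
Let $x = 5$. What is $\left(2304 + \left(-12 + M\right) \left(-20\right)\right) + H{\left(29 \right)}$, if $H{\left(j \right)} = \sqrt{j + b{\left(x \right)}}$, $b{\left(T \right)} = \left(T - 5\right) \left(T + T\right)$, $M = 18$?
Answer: $2184 + \sqrt{29} \approx 2189.4$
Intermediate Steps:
$b{\left(T \right)} = 2 T \left(-5 + T\right)$ ($b{\left(T \right)} = \left(-5 + T\right) 2 T = 2 T \left(-5 + T\right)$)
$H{\left(j \right)} = \sqrt{j}$ ($H{\left(j \right)} = \sqrt{j + 2 \cdot 5 \left(-5 + 5\right)} = \sqrt{j + 2 \cdot 5 \cdot 0} = \sqrt{j + 0} = \sqrt{j}$)
$\left(2304 + \left(-12 + M\right) \left(-20\right)\right) + H{\left(29 \right)} = \left(2304 + \left(-12 + 18\right) \left(-20\right)\right) + \sqrt{29} = \left(2304 + 6 \left(-20\right)\right) + \sqrt{29} = \left(2304 - 120\right) + \sqrt{29} = 2184 + \sqrt{29}$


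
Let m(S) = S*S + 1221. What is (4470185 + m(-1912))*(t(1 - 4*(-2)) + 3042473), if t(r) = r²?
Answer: 24727292741100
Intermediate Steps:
m(S) = 1221 + S² (m(S) = S² + 1221 = 1221 + S²)
(4470185 + m(-1912))*(t(1 - 4*(-2)) + 3042473) = (4470185 + (1221 + (-1912)²))*((1 - 4*(-2))² + 3042473) = (4470185 + (1221 + 3655744))*((1 + 8)² + 3042473) = (4470185 + 3656965)*(9² + 3042473) = 8127150*(81 + 3042473) = 8127150*3042554 = 24727292741100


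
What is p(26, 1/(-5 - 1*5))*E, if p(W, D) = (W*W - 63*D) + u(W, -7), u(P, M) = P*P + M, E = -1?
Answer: -13513/10 ≈ -1351.3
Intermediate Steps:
u(P, M) = M + P² (u(P, M) = P² + M = M + P²)
p(W, D) = -7 - 63*D + 2*W² (p(W, D) = (W*W - 63*D) + (-7 + W²) = (W² - 63*D) + (-7 + W²) = -7 - 63*D + 2*W²)
p(26, 1/(-5 - 1*5))*E = (-7 - 63/(-5 - 1*5) + 2*26²)*(-1) = (-7 - 63/(-5 - 5) + 2*676)*(-1) = (-7 - 63/(-10) + 1352)*(-1) = (-7 - 63*(-⅒) + 1352)*(-1) = (-7 + 63/10 + 1352)*(-1) = (13513/10)*(-1) = -13513/10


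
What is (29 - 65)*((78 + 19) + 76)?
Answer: -6228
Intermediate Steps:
(29 - 65)*((78 + 19) + 76) = -36*(97 + 76) = -36*173 = -6228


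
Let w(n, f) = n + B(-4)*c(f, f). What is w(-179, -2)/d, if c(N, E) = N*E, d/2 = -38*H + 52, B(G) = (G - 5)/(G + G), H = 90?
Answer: 349/13472 ≈ 0.025906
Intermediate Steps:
B(G) = (-5 + G)/(2*G) (B(G) = (-5 + G)/((2*G)) = (-5 + G)*(1/(2*G)) = (-5 + G)/(2*G))
d = -6736 (d = 2*(-38*90 + 52) = 2*(-3420 + 52) = 2*(-3368) = -6736)
c(N, E) = E*N
w(n, f) = n + 9*f²/8 (w(n, f) = n + ((½)*(-5 - 4)/(-4))*(f*f) = n + ((½)*(-¼)*(-9))*f² = n + 9*f²/8)
w(-179, -2)/d = (-179 + (9/8)*(-2)²)/(-6736) = (-179 + (9/8)*4)*(-1/6736) = (-179 + 9/2)*(-1/6736) = -349/2*(-1/6736) = 349/13472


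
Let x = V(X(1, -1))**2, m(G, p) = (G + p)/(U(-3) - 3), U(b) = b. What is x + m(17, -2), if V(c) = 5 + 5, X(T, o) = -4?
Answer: 195/2 ≈ 97.500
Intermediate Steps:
V(c) = 10
m(G, p) = -G/6 - p/6 (m(G, p) = (G + p)/(-3 - 3) = (G + p)/(-6) = (G + p)*(-1/6) = -G/6 - p/6)
x = 100 (x = 10**2 = 100)
x + m(17, -2) = 100 + (-1/6*17 - 1/6*(-2)) = 100 + (-17/6 + 1/3) = 100 - 5/2 = 195/2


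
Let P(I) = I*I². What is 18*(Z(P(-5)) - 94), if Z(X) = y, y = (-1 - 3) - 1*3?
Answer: -1818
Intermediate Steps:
P(I) = I³
y = -7 (y = -4 - 3 = -7)
Z(X) = -7
18*(Z(P(-5)) - 94) = 18*(-7 - 94) = 18*(-101) = -1818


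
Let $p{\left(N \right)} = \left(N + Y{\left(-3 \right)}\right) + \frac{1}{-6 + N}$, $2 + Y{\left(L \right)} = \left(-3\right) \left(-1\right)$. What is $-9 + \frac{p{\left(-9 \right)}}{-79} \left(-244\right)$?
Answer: $- \frac{40189}{1185} \approx -33.915$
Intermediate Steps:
$Y{\left(L \right)} = 1$ ($Y{\left(L \right)} = -2 - -3 = -2 + 3 = 1$)
$p{\left(N \right)} = 1 + N + \frac{1}{-6 + N}$ ($p{\left(N \right)} = \left(N + 1\right) + \frac{1}{-6 + N} = \left(1 + N\right) + \frac{1}{-6 + N} = 1 + N + \frac{1}{-6 + N}$)
$-9 + \frac{p{\left(-9 \right)}}{-79} \left(-244\right) = -9 + \frac{\frac{1}{-6 - 9} \left(-5 + \left(-9\right)^{2} - -45\right)}{-79} \left(-244\right) = -9 + \frac{-5 + 81 + 45}{-15} \left(- \frac{1}{79}\right) \left(-244\right) = -9 + \left(- \frac{1}{15}\right) 121 \left(- \frac{1}{79}\right) \left(-244\right) = -9 + \left(- \frac{121}{15}\right) \left(- \frac{1}{79}\right) \left(-244\right) = -9 + \frac{121}{1185} \left(-244\right) = -9 - \frac{29524}{1185} = - \frac{40189}{1185}$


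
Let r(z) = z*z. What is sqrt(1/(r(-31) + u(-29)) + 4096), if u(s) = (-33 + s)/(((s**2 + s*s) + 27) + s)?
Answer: 2*sqrt(667224612067234)/807209 ≈ 64.000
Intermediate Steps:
r(z) = z**2
u(s) = (-33 + s)/(27 + s + 2*s**2) (u(s) = (-33 + s)/(((s**2 + s**2) + 27) + s) = (-33 + s)/((2*s**2 + 27) + s) = (-33 + s)/((27 + 2*s**2) + s) = (-33 + s)/(27 + s + 2*s**2))
sqrt(1/(r(-31) + u(-29)) + 4096) = sqrt(1/((-31)**2 + (-33 - 29)/(27 - 29 + 2*(-29)**2)) + 4096) = sqrt(1/(961 - 62/(27 - 29 + 2*841)) + 4096) = sqrt(1/(961 - 62/(27 - 29 + 1682)) + 4096) = sqrt(1/(961 - 62/1680) + 4096) = sqrt(1/(961 + (1/1680)*(-62)) + 4096) = sqrt(1/(961 - 31/840) + 4096) = sqrt(1/(807209/840) + 4096) = sqrt(840/807209 + 4096) = sqrt(3306328904/807209) = 2*sqrt(667224612067234)/807209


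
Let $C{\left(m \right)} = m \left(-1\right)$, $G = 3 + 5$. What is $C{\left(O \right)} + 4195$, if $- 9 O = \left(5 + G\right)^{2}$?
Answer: $\frac{37924}{9} \approx 4213.8$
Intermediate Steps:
$G = 8$
$O = - \frac{169}{9}$ ($O = - \frac{\left(5 + 8\right)^{2}}{9} = - \frac{13^{2}}{9} = \left(- \frac{1}{9}\right) 169 = - \frac{169}{9} \approx -18.778$)
$C{\left(m \right)} = - m$
$C{\left(O \right)} + 4195 = \left(-1\right) \left(- \frac{169}{9}\right) + 4195 = \frac{169}{9} + 4195 = \frac{37924}{9}$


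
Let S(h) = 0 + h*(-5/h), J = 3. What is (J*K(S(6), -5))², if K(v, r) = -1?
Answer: 9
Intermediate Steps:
S(h) = -5 (S(h) = 0 - 5 = -5)
(J*K(S(6), -5))² = (3*(-1))² = (-3)² = 9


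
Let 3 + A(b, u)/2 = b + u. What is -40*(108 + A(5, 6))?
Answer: -4960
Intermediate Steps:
A(b, u) = -6 + 2*b + 2*u (A(b, u) = -6 + 2*(b + u) = -6 + (2*b + 2*u) = -6 + 2*b + 2*u)
-40*(108 + A(5, 6)) = -40*(108 + (-6 + 2*5 + 2*6)) = -40*(108 + (-6 + 10 + 12)) = -40*(108 + 16) = -40*124 = -4960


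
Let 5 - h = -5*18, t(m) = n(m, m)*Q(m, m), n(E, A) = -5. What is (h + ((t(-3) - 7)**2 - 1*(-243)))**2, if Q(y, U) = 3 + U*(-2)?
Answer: 9253764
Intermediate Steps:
Q(y, U) = 3 - 2*U
t(m) = -15 + 10*m (t(m) = -5*(3 - 2*m) = -15 + 10*m)
h = 95 (h = 5 - (-5)*18 = 5 - 1*(-90) = 5 + 90 = 95)
(h + ((t(-3) - 7)**2 - 1*(-243)))**2 = (95 + (((-15 + 10*(-3)) - 7)**2 - 1*(-243)))**2 = (95 + (((-15 - 30) - 7)**2 + 243))**2 = (95 + ((-45 - 7)**2 + 243))**2 = (95 + ((-52)**2 + 243))**2 = (95 + (2704 + 243))**2 = (95 + 2947)**2 = 3042**2 = 9253764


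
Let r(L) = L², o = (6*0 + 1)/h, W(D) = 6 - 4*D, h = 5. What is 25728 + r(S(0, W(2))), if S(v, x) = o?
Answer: 643201/25 ≈ 25728.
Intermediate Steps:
o = ⅕ (o = (6*0 + 1)/5 = (0 + 1)*(⅕) = 1*(⅕) = ⅕ ≈ 0.20000)
S(v, x) = ⅕
25728 + r(S(0, W(2))) = 25728 + (⅕)² = 25728 + 1/25 = 643201/25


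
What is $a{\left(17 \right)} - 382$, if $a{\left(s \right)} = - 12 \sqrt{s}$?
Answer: $-382 - 12 \sqrt{17} \approx -431.48$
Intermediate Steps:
$a{\left(17 \right)} - 382 = - 12 \sqrt{17} - 382 = -382 - 12 \sqrt{17}$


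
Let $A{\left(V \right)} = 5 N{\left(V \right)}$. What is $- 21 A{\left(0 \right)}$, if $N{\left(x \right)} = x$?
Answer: $0$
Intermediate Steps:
$A{\left(V \right)} = 5 V$
$- 21 A{\left(0 \right)} = - 21 \cdot 5 \cdot 0 = \left(-21\right) 0 = 0$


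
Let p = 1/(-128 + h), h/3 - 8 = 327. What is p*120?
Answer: 120/877 ≈ 0.13683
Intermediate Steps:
h = 1005 (h = 24 + 3*327 = 24 + 981 = 1005)
p = 1/877 (p = 1/(-128 + 1005) = 1/877 ≈ 0.0011403)
p*120 = (1/877)*120 = 120/877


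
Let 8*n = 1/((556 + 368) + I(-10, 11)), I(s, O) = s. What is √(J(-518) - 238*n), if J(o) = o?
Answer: I*√1731049278/1828 ≈ 22.76*I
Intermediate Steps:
n = 1/7312 (n = 1/(8*((556 + 368) - 10)) = 1/(8*(924 - 10)) = (⅛)/914 = (⅛)*(1/914) = 1/7312 ≈ 0.00013676)
√(J(-518) - 238*n) = √(-518 - 238*1/7312) = √(-518 - 119/3656) = √(-1893927/3656) = I*√1731049278/1828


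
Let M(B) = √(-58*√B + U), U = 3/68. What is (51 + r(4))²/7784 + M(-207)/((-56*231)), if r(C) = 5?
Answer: 56/139 - √(51 - 201144*I*√23)/439824 ≈ 0.4013 + 0.001579*I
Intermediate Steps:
U = 3/68 (U = 3*(1/68) = 3/68 ≈ 0.044118)
M(B) = √(3/68 - 58*√B) (M(B) = √(-58*√B + 3/68) = √(3/68 - 58*√B))
(51 + r(4))²/7784 + M(-207)/((-56*231)) = (51 + 5)²/7784 + (√(51 - 201144*I*√23)/34)/((-56*231)) = 56²*(1/7784) + (√(51 - 201144*I*√23)/34)/(-12936) = 3136*(1/7784) + (√(51 - 201144*I*√23)/34)*(-1/12936) = 56/139 - √(51 - 201144*I*√23)/439824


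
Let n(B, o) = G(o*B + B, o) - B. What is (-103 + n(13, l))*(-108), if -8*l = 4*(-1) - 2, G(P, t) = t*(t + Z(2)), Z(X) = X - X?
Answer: 49869/4 ≈ 12467.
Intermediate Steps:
Z(X) = 0
G(P, t) = t**2 (G(P, t) = t*(t + 0) = t*t = t**2)
l = 3/4 (l = -(4*(-1) - 2)/8 = -(-4 - 2)/8 = -1/8*(-6) = 3/4 ≈ 0.75000)
n(B, o) = o**2 - B
(-103 + n(13, l))*(-108) = (-103 + ((3/4)**2 - 1*13))*(-108) = (-103 + (9/16 - 13))*(-108) = (-103 - 199/16)*(-108) = -1847/16*(-108) = 49869/4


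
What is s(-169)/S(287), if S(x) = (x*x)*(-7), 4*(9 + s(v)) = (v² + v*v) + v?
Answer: -8131/329476 ≈ -0.024679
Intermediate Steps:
s(v) = -9 + v²/2 + v/4 (s(v) = -9 + ((v² + v*v) + v)/4 = -9 + ((v² + v²) + v)/4 = -9 + (2*v² + v)/4 = -9 + (v + 2*v²)/4 = -9 + (v²/2 + v/4) = -9 + v²/2 + v/4)
S(x) = -7*x² (S(x) = x²*(-7) = -7*x²)
s(-169)/S(287) = (-9 + (½)*(-169)² + (¼)*(-169))/((-7*287²)) = (-9 + (½)*28561 - 169/4)/((-7*82369)) = (-9 + 28561/2 - 169/4)/(-576583) = (56917/4)*(-1/576583) = -8131/329476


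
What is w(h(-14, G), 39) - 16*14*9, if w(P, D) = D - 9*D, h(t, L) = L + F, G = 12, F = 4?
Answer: -2328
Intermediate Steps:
h(t, L) = 4 + L (h(t, L) = L + 4 = 4 + L)
w(P, D) = -8*D (w(P, D) = D - 9*D = -8*D)
w(h(-14, G), 39) - 16*14*9 = -8*39 - 16*14*9 = -312 - 224*9 = -312 - 1*2016 = -312 - 2016 = -2328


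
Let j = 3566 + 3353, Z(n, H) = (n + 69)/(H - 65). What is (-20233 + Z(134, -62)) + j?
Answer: -1691081/127 ≈ -13316.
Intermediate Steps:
Z(n, H) = (69 + n)/(-65 + H)
j = 6919
(-20233 + Z(134, -62)) + j = (-20233 + (69 + 134)/(-65 - 62)) + 6919 = (-20233 + 203/(-127)) + 6919 = (-20233 - 1/127*203) + 6919 = (-20233 - 203/127) + 6919 = -2569794/127 + 6919 = -1691081/127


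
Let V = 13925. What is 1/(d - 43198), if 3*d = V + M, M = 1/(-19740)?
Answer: -59220/2283306061 ≈ -2.5936e-5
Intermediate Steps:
M = -1/19740 ≈ -5.0659e-5
d = 274879499/59220 (d = (13925 - 1/19740)/3 = (⅓)*(274879499/19740) = 274879499/59220 ≈ 4641.7)
1/(d - 43198) = 1/(274879499/59220 - 43198) = 1/(-2283306061/59220) = -59220/2283306061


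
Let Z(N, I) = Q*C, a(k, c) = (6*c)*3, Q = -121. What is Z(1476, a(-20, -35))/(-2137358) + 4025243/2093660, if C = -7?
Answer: 4300805998987/2237450475140 ≈ 1.9222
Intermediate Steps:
a(k, c) = 18*c
Z(N, I) = 847 (Z(N, I) = -121*(-7) = 847)
Z(1476, a(-20, -35))/(-2137358) + 4025243/2093660 = 847/(-2137358) + 4025243/2093660 = 847*(-1/2137358) + 4025243*(1/2093660) = -847/2137358 + 4025243/2093660 = 4300805998987/2237450475140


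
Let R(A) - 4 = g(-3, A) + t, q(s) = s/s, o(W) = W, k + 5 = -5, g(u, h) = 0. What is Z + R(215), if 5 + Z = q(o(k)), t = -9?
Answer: -9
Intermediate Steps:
k = -10 (k = -5 - 5 = -10)
q(s) = 1
R(A) = -5 (R(A) = 4 + (0 - 9) = 4 - 9 = -5)
Z = -4 (Z = -5 + 1 = -4)
Z + R(215) = -4 - 5 = -9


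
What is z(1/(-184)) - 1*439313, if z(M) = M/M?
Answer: -439312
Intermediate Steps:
z(M) = 1
z(1/(-184)) - 1*439313 = 1 - 1*439313 = 1 - 439313 = -439312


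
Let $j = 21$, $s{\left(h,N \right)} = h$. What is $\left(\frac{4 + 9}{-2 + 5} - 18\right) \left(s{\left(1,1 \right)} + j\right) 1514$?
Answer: $- \frac{1365628}{3} \approx -4.5521 \cdot 10^{5}$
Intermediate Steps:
$\left(\frac{4 + 9}{-2 + 5} - 18\right) \left(s{\left(1,1 \right)} + j\right) 1514 = \left(\frac{4 + 9}{-2 + 5} - 18\right) \left(1 + 21\right) 1514 = \left(\frac{13}{3} - 18\right) 22 \cdot 1514 = \left(- \frac{41}{3}\right) 22 \cdot 1514 = \left(- \frac{902}{3}\right) 1514 = - \frac{1365628}{3}$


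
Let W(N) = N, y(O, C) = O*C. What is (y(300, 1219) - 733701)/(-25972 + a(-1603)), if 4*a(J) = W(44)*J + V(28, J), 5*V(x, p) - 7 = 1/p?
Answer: 196635201/23299418 ≈ 8.4395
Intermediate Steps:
V(x, p) = 7/5 + 1/(5*p)
y(O, C) = C*O
a(J) = 11*J + (1 + 7*J)/(20*J) (a(J) = (44*J + (1 + 7*J)/(5*J))/4 = 11*J + (1 + 7*J)/(20*J))
(y(300, 1219) - 733701)/(-25972 + a(-1603)) = (1219*300 - 733701)/(-25972 + (7/20 + 11*(-1603) + (1/20)/(-1603))) = (365700 - 733701)/(-25972 + (7/20 - 17633 + (1/20)*(-1/1603))) = -368001/(-25972 + (7/20 - 17633 - 1/32060)) = -368001/(-25972 - 28265138/1603) = -368001/(-69898254/1603) = -368001*(-1603/69898254) = 196635201/23299418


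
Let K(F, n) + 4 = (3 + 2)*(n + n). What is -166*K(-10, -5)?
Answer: 8964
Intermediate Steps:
K(F, n) = -4 + 10*n (K(F, n) = -4 + (3 + 2)*(n + n) = -4 + 5*(2*n) = -4 + 10*n)
-166*K(-10, -5) = -166*(-4 + 10*(-5)) = -166*(-4 - 50) = -166*(-54) = 8964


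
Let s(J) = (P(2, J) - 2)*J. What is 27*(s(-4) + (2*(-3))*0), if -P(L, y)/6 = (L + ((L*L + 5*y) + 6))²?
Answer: 41688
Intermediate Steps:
P(L, y) = -6*(6 + L + L² + 5*y)² (P(L, y) = -6*(L + ((L*L + 5*y) + 6))² = -6*(L + ((L² + 5*y) + 6))² = -6*(L + (6 + L² + 5*y))² = -6*(6 + L + L² + 5*y)²)
s(J) = J*(-2 - 6*(12 + 5*J)²) (s(J) = (-6*(6 + 2 + 2² + 5*J)² - 2)*J = (-6*(6 + 2 + 4 + 5*J)² - 2)*J = (-6*(12 + 5*J)² - 2)*J = (-2 - 6*(12 + 5*J)²)*J = J*(-2 - 6*(12 + 5*J)²))
27*(s(-4) + (2*(-3))*0) = 27*(-2*(-4)*(1 + 3*(12 + 5*(-4))²) + (2*(-3))*0) = 27*(-2*(-4)*(1 + 3*(12 - 20)²) - 6*0) = 27*(-2*(-4)*(1 + 3*(-8)²) + 0) = 27*(-2*(-4)*(1 + 3*64) + 0) = 27*(-2*(-4)*(1 + 192) + 0) = 27*(-2*(-4)*193 + 0) = 27*(1544 + 0) = 27*1544 = 41688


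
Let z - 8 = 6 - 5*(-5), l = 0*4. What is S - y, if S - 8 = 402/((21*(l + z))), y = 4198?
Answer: -1143736/273 ≈ -4189.5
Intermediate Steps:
l = 0
z = 39 (z = 8 + (6 - 5*(-5)) = 8 + (6 + 25) = 8 + 31 = 39)
S = 2318/273 (S = 8 + 402/((21*(0 + 39))) = 8 + 402/((21*39)) = 8 + 402/819 = 8 + 402*(1/819) = 8 + 134/273 = 2318/273 ≈ 8.4908)
S - y = 2318/273 - 1*4198 = 2318/273 - 4198 = -1143736/273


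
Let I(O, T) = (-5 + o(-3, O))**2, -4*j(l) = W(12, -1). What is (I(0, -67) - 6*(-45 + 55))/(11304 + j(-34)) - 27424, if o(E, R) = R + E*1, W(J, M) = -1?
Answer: -1240030992/45217 ≈ -27424.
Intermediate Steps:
o(E, R) = E + R (o(E, R) = R + E = E + R)
j(l) = 1/4 (j(l) = -1/4*(-1) = 1/4)
I(O, T) = (-8 + O)**2 (I(O, T) = (-5 + (-3 + O))**2 = (-8 + O)**2)
(I(0, -67) - 6*(-45 + 55))/(11304 + j(-34)) - 27424 = ((-8 + 0)**2 - 6*(-45 + 55))/(11304 + 1/4) - 27424 = ((-8)**2 - 6*10)/(45217/4) - 27424 = (64 - 60)*(4/45217) - 27424 = 4*(4/45217) - 27424 = 16/45217 - 27424 = -1240030992/45217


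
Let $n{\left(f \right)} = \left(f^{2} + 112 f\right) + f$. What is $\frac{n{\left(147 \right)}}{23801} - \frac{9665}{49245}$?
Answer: $\frac{330421447}{234416049} \approx 1.4096$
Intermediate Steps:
$n{\left(f \right)} = f^{2} + 113 f$
$\frac{n{\left(147 \right)}}{23801} - \frac{9665}{49245} = \frac{147 \left(113 + 147\right)}{23801} - \frac{9665}{49245} = 147 \cdot 260 \cdot \frac{1}{23801} - \frac{1933}{9849} = 38220 \cdot \frac{1}{23801} - \frac{1933}{9849} = \frac{38220}{23801} - \frac{1933}{9849} = \frac{330421447}{234416049}$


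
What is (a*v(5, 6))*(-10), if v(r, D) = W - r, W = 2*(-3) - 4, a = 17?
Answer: 2550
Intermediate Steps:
W = -10 (W = -6 - 4 = -10)
v(r, D) = -10 - r
(a*v(5, 6))*(-10) = (17*(-10 - 1*5))*(-10) = (17*(-10 - 5))*(-10) = (17*(-15))*(-10) = -255*(-10) = 2550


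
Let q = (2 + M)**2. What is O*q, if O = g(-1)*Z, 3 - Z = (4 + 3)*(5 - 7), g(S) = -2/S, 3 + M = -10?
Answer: 4114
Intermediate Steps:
M = -13 (M = -3 - 10 = -13)
q = 121 (q = (2 - 13)**2 = (-11)**2 = 121)
Z = 17 (Z = 3 - (4 + 3)*(5 - 7) = 3 - 7*(-2) = 3 - 1*(-14) = 3 + 14 = 17)
O = 34 (O = -2/(-1)*17 = -2*(-1)*17 = 2*17 = 34)
O*q = 34*121 = 4114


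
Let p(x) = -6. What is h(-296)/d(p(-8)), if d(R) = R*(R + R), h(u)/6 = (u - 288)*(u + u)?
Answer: 86432/3 ≈ 28811.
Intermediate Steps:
h(u) = 12*u*(-288 + u) (h(u) = 6*((u - 288)*(u + u)) = 6*((-288 + u)*(2*u)) = 6*(2*u*(-288 + u)) = 12*u*(-288 + u))
d(R) = 2*R² (d(R) = R*(2*R) = 2*R²)
h(-296)/d(p(-8)) = (12*(-296)*(-288 - 296))/((2*(-6)²)) = (12*(-296)*(-584))/((2*36)) = 2074368/72 = 2074368*(1/72) = 86432/3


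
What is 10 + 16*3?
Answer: 58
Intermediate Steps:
10 + 16*3 = 10 + 48 = 58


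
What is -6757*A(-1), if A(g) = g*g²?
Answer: 6757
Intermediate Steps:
A(g) = g³
-6757*A(-1) = -6757*(-1)³ = -6757*(-1) = 6757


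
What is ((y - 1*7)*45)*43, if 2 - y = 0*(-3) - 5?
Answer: 0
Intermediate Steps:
y = 7 (y = 2 - (0*(-3) - 5) = 2 - (0 - 5) = 2 - 1*(-5) = 2 + 5 = 7)
((y - 1*7)*45)*43 = ((7 - 1*7)*45)*43 = ((7 - 7)*45)*43 = (0*45)*43 = 0*43 = 0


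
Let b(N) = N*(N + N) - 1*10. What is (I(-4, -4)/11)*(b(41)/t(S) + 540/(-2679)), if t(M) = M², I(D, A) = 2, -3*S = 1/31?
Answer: 4707156888/893 ≈ 5.2712e+6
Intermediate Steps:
S = -1/93 (S = -⅓/31 = -⅓*1/31 = -1/93 ≈ -0.010753)
b(N) = -10 + 2*N² (b(N) = N*(2*N) - 10 = 2*N² - 10 = -10 + 2*N²)
(I(-4, -4)/11)*(b(41)/t(S) + 540/(-2679)) = (2/11)*((-10 + 2*41²)/((-1/93)²) + 540/(-2679)) = (2*(1/11))*((-10 + 2*1681)/(1/8649) + 540*(-1/2679)) = 2*((-10 + 3362)*8649 - 180/893)/11 = 2*(3352*8649 - 180/893)/11 = 2*(28991448 - 180/893)/11 = (2/11)*(25889362884/893) = 4707156888/893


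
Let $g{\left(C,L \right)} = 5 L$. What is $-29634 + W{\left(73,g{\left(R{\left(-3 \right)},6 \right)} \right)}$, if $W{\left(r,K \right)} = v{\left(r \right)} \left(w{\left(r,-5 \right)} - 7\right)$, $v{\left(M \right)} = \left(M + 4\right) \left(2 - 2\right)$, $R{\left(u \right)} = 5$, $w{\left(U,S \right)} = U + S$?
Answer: $-29634$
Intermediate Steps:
$w{\left(U,S \right)} = S + U$
$v{\left(M \right)} = 0$ ($v{\left(M \right)} = \left(4 + M\right) 0 = 0$)
$W{\left(r,K \right)} = 0$ ($W{\left(r,K \right)} = 0 \left(\left(-5 + r\right) - 7\right) = 0 \left(-12 + r\right) = 0$)
$-29634 + W{\left(73,g{\left(R{\left(-3 \right)},6 \right)} \right)} = -29634 + 0 = -29634$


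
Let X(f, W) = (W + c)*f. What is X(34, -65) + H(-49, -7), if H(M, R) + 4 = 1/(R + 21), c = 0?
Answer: -30995/14 ≈ -2213.9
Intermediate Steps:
H(M, R) = -4 + 1/(21 + R) (H(M, R) = -4 + 1/(R + 21) = -4 + 1/(21 + R))
X(f, W) = W*f (X(f, W) = (W + 0)*f = W*f)
X(34, -65) + H(-49, -7) = -65*34 + (-83 - 4*(-7))/(21 - 7) = -2210 + (-83 + 28)/14 = -2210 + (1/14)*(-55) = -2210 - 55/14 = -30995/14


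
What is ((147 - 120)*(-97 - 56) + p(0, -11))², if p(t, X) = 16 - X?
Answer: 16842816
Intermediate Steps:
((147 - 120)*(-97 - 56) + p(0, -11))² = ((147 - 120)*(-97 - 56) + (16 - 1*(-11)))² = (27*(-153) + (16 + 11))² = (-4131 + 27)² = (-4104)² = 16842816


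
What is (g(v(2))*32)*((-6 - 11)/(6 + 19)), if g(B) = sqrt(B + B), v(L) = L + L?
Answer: -1088*sqrt(2)/25 ≈ -61.547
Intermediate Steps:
v(L) = 2*L
g(B) = sqrt(2)*sqrt(B) (g(B) = sqrt(2*B) = sqrt(2)*sqrt(B))
(g(v(2))*32)*((-6 - 11)/(6 + 19)) = ((sqrt(2)*sqrt(2*2))*32)*((-6 - 11)/(6 + 19)) = ((sqrt(2)*sqrt(4))*32)*(-17/25) = ((sqrt(2)*2)*32)*(-17*1/25) = ((2*sqrt(2))*32)*(-17/25) = (64*sqrt(2))*(-17/25) = -1088*sqrt(2)/25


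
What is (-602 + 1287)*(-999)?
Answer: -684315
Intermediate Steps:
(-602 + 1287)*(-999) = 685*(-999) = -684315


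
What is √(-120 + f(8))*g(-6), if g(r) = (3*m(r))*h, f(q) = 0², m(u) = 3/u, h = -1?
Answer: 3*I*√30 ≈ 16.432*I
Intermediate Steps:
f(q) = 0
g(r) = -9/r (g(r) = (3*(3/r))*(-1) = (9/r)*(-1) = -9/r)
√(-120 + f(8))*g(-6) = √(-120 + 0)*(-9/(-6)) = √(-120)*(-9*(-⅙)) = (2*I*√30)*(3/2) = 3*I*√30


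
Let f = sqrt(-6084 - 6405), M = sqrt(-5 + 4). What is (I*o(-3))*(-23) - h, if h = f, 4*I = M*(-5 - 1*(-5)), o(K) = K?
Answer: -I*sqrt(12489) ≈ -111.75*I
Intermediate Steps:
M = I (M = sqrt(-1) = I ≈ 1.0*I)
I = 0 (I = (I*(-5 - 1*(-5)))/4 = (I*(-5 + 5))/4 = (I*0)/4 = (1/4)*0 = 0)
f = I*sqrt(12489) (f = sqrt(-12489) = I*sqrt(12489) ≈ 111.75*I)
h = I*sqrt(12489) ≈ 111.75*I
(I*o(-3))*(-23) - h = (0*(-3))*(-23) - I*sqrt(12489) = 0*(-23) - I*sqrt(12489) = 0 - I*sqrt(12489) = -I*sqrt(12489)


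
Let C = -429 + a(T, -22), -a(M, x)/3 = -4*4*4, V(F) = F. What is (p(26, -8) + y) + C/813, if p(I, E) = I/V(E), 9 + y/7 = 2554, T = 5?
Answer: 19307621/1084 ≈ 17811.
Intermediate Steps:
y = 17815 (y = -63 + 7*2554 = -63 + 17878 = 17815)
p(I, E) = I/E
a(M, x) = 192 (a(M, x) = -3*(-4*4)*4 = -(-48)*4 = -3*(-64) = 192)
C = -237 (C = -429 + 192 = -237)
(p(26, -8) + y) + C/813 = (26/(-8) + 17815) - 237/813 = (26*(-⅛) + 17815) - 237*1/813 = (-13/4 + 17815) - 79/271 = 71247/4 - 79/271 = 19307621/1084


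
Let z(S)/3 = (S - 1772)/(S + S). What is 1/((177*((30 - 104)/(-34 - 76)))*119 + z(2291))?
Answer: 252010/3570980277 ≈ 7.0572e-5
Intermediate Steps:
z(S) = 3*(-1772 + S)/(2*S) (z(S) = 3*((S - 1772)/(S + S)) = 3*((-1772 + S)/((2*S))) = 3*((-1772 + S)*(1/(2*S))) = 3*((-1772 + S)/(2*S)) = 3*(-1772 + S)/(2*S))
1/((177*((30 - 104)/(-34 - 76)))*119 + z(2291)) = 1/((177*((30 - 104)/(-34 - 76)))*119 + (3/2 - 2658/2291)) = 1/((177*(-74/(-110)))*119 + (3/2 - 2658*1/2291)) = 1/((177*(-74*(-1/110)))*119 + (3/2 - 2658/2291)) = 1/((177*(37/55))*119 + 1557/4582) = 1/((6549/55)*119 + 1557/4582) = 1/(779331/55 + 1557/4582) = 1/(3570980277/252010) = 252010/3570980277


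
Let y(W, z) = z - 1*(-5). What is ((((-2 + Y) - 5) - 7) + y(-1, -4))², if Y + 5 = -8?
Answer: 676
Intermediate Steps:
Y = -13 (Y = -5 - 8 = -13)
y(W, z) = 5 + z (y(W, z) = z + 5 = 5 + z)
((((-2 + Y) - 5) - 7) + y(-1, -4))² = ((((-2 - 13) - 5) - 7) + (5 - 4))² = (((-15 - 5) - 7) + 1)² = ((-20 - 7) + 1)² = (-27 + 1)² = (-26)² = 676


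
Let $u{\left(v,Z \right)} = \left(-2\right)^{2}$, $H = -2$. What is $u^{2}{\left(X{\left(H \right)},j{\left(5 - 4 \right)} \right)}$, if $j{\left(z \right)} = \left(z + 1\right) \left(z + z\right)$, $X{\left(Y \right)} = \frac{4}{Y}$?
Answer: $16$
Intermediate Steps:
$j{\left(z \right)} = 2 z \left(1 + z\right)$ ($j{\left(z \right)} = \left(1 + z\right) 2 z = 2 z \left(1 + z\right)$)
$u{\left(v,Z \right)} = 4$
$u^{2}{\left(X{\left(H \right)},j{\left(5 - 4 \right)} \right)} = 4^{2} = 16$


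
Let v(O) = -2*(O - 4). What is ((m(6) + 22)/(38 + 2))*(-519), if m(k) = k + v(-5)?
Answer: -11937/20 ≈ -596.85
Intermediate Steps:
v(O) = 8 - 2*O (v(O) = -2*(-4 + O) = 8 - 2*O)
m(k) = 18 + k (m(k) = k + (8 - 2*(-5)) = k + (8 + 10) = k + 18 = 18 + k)
((m(6) + 22)/(38 + 2))*(-519) = (((18 + 6) + 22)/(38 + 2))*(-519) = ((24 + 22)/40)*(-519) = (46*(1/40))*(-519) = (23/20)*(-519) = -11937/20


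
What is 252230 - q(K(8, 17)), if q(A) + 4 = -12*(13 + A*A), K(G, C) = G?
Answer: 253158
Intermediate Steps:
q(A) = -160 - 12*A**2 (q(A) = -4 - 12*(13 + A*A) = -4 - 12*(13 + A**2) = -4 + (-156 - 12*A**2) = -160 - 12*A**2)
252230 - q(K(8, 17)) = 252230 - (-160 - 12*8**2) = 252230 - (-160 - 12*64) = 252230 - (-160 - 768) = 252230 - 1*(-928) = 252230 + 928 = 253158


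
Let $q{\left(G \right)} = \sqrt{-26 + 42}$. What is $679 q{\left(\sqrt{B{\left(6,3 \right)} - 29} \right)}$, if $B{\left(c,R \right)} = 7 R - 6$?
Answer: $2716$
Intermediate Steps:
$B{\left(c,R \right)} = -6 + 7 R$
$q{\left(G \right)} = 4$ ($q{\left(G \right)} = \sqrt{16} = 4$)
$679 q{\left(\sqrt{B{\left(6,3 \right)} - 29} \right)} = 679 \cdot 4 = 2716$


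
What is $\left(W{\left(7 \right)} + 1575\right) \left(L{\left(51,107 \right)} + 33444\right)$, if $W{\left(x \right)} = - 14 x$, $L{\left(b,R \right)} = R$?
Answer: $49554827$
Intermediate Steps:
$\left(W{\left(7 \right)} + 1575\right) \left(L{\left(51,107 \right)} + 33444\right) = \left(\left(-14\right) 7 + 1575\right) \left(107 + 33444\right) = \left(-98 + 1575\right) 33551 = 1477 \cdot 33551 = 49554827$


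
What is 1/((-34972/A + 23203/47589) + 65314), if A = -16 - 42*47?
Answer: 47351055/3093542034509 ≈ 1.5306e-5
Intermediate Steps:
A = -1990 (A = -16 - 1974 = -1990)
1/((-34972/A + 23203/47589) + 65314) = 1/((-34972/(-1990) + 23203/47589) + 65314) = 1/((-34972*(-1/1990) + 23203*(1/47589)) + 65314) = 1/((17486/995 + 23203/47589) + 65314) = 1/(855228239/47351055 + 65314) = 1/(3093542034509/47351055) = 47351055/3093542034509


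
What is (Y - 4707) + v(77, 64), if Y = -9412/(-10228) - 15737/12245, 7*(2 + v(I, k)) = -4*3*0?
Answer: -147452406709/31310465 ≈ -4709.4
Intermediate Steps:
v(I, k) = -2 (v(I, k) = -2 + (-4*3*0)/7 = -2 + (-12*0)/7 = -2 + (⅐)*0 = -2 + 0 = -2)
Y = -11427024/31310465 (Y = -9412*(-1/10228) - 15737*1/12245 = 2353/2557 - 15737/12245 = -11427024/31310465 ≈ -0.36496)
(Y - 4707) + v(77, 64) = (-11427024/31310465 - 4707) - 2 = -147389785779/31310465 - 2 = -147452406709/31310465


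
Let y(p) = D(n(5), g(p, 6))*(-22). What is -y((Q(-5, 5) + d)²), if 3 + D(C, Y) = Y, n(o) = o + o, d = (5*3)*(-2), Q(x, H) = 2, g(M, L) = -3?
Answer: -132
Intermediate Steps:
d = -30 (d = 15*(-2) = -30)
n(o) = 2*o
D(C, Y) = -3 + Y
y(p) = 132 (y(p) = (-3 - 3)*(-22) = -6*(-22) = 132)
-y((Q(-5, 5) + d)²) = -1*132 = -132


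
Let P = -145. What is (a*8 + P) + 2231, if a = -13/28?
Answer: 14576/7 ≈ 2082.3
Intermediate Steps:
a = -13/28 (a = -13*1/28 = -13/28 ≈ -0.46429)
(a*8 + P) + 2231 = (-13/28*8 - 145) + 2231 = (-26/7 - 145) + 2231 = -1041/7 + 2231 = 14576/7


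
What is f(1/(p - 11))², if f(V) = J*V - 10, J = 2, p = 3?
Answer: 1681/16 ≈ 105.06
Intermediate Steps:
f(V) = -10 + 2*V (f(V) = 2*V - 10 = -10 + 2*V)
f(1/(p - 11))² = (-10 + 2/(3 - 11))² = (-10 + 2/(-8))² = (-10 + 2*(-⅛))² = (-10 - ¼)² = (-41/4)² = 1681/16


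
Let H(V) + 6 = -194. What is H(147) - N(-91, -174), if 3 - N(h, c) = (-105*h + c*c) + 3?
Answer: 39631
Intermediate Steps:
N(h, c) = -c**2 + 105*h (N(h, c) = 3 - ((-105*h + c*c) + 3) = 3 - ((-105*h + c**2) + 3) = 3 - ((c**2 - 105*h) + 3) = 3 - (3 + c**2 - 105*h) = 3 + (-3 - c**2 + 105*h) = -c**2 + 105*h)
H(V) = -200 (H(V) = -6 - 194 = -200)
H(147) - N(-91, -174) = -200 - (-1*(-174)**2 + 105*(-91)) = -200 - (-1*30276 - 9555) = -200 - (-30276 - 9555) = -200 - 1*(-39831) = -200 + 39831 = 39631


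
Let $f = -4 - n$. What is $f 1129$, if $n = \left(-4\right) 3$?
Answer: $9032$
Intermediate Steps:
$n = -12$
$f = 8$ ($f = -4 - -12 = -4 + 12 = 8$)
$f 1129 = 8 \cdot 1129 = 9032$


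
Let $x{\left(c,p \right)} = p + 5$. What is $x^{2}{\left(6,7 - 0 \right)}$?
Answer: $144$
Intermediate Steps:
$x{\left(c,p \right)} = 5 + p$
$x^{2}{\left(6,7 - 0 \right)} = \left(5 + \left(7 - 0\right)\right)^{2} = \left(5 + \left(7 + 0\right)\right)^{2} = \left(5 + 7\right)^{2} = 12^{2} = 144$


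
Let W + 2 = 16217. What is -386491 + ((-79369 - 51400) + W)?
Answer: -501045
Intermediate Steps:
W = 16215 (W = -2 + 16217 = 16215)
-386491 + ((-79369 - 51400) + W) = -386491 + ((-79369 - 51400) + 16215) = -386491 + (-130769 + 16215) = -386491 - 114554 = -501045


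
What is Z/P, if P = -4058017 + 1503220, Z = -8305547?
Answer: 8305547/2554797 ≈ 3.2510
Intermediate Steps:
P = -2554797
Z/P = -8305547/(-2554797) = -8305547*(-1/2554797) = 8305547/2554797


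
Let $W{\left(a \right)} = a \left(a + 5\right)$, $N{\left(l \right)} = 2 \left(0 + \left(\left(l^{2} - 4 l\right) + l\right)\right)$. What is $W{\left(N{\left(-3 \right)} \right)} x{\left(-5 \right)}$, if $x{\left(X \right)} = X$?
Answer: $-7380$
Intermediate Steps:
$N{\left(l \right)} = - 6 l + 2 l^{2}$ ($N{\left(l \right)} = 2 \left(0 + \left(l^{2} - 3 l\right)\right) = 2 \left(l^{2} - 3 l\right) = - 6 l + 2 l^{2}$)
$W{\left(a \right)} = a \left(5 + a\right)$
$W{\left(N{\left(-3 \right)} \right)} x{\left(-5 \right)} = 2 \left(-3\right) \left(-3 - 3\right) \left(5 + 2 \left(-3\right) \left(-3 - 3\right)\right) \left(-5\right) = 2 \left(-3\right) \left(-6\right) \left(5 + 2 \left(-3\right) \left(-6\right)\right) \left(-5\right) = 36 \left(5 + 36\right) \left(-5\right) = 36 \cdot 41 \left(-5\right) = 1476 \left(-5\right) = -7380$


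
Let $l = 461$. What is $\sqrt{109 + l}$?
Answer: $\sqrt{570} \approx 23.875$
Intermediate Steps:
$\sqrt{109 + l} = \sqrt{109 + 461} = \sqrt{570}$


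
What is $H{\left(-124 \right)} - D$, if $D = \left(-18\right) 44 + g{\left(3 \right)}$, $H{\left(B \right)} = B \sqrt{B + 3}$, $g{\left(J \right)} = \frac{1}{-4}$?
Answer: $\frac{3169}{4} - 1364 i \approx 792.25 - 1364.0 i$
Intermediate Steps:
$g{\left(J \right)} = - \frac{1}{4}$
$H{\left(B \right)} = B \sqrt{3 + B}$
$D = - \frac{3169}{4}$ ($D = \left(-18\right) 44 - \frac{1}{4} = -792 - \frac{1}{4} = - \frac{3169}{4} \approx -792.25$)
$H{\left(-124 \right)} - D = - 124 \sqrt{3 - 124} - - \frac{3169}{4} = - 124 \sqrt{-121} + \frac{3169}{4} = - 124 \cdot 11 i + \frac{3169}{4} = - 1364 i + \frac{3169}{4} = \frac{3169}{4} - 1364 i$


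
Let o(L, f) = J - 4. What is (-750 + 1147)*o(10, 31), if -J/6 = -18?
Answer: 41288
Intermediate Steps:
J = 108 (J = -6*(-18) = 108)
o(L, f) = 104 (o(L, f) = 108 - 4 = 104)
(-750 + 1147)*o(10, 31) = (-750 + 1147)*104 = 397*104 = 41288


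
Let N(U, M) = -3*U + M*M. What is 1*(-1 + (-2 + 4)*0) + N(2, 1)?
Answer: -6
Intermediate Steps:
N(U, M) = M**2 - 3*U (N(U, M) = -3*U + M**2 = M**2 - 3*U)
1*(-1 + (-2 + 4)*0) + N(2, 1) = 1*(-1 + (-2 + 4)*0) + (1**2 - 3*2) = 1*(-1 + 2*0) + (1 - 6) = 1*(-1 + 0) - 5 = 1*(-1) - 5 = -1 - 5 = -6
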